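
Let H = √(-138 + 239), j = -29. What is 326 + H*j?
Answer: 326 - 29*√101 ≈ 34.554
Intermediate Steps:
H = √101 ≈ 10.050
326 + H*j = 326 + √101*(-29) = 326 - 29*√101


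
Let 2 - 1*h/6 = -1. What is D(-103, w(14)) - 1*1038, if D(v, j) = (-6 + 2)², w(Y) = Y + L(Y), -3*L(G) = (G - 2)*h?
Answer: -1022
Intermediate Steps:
h = 18 (h = 12 - 6*(-1) = 12 + 6 = 18)
L(G) = 12 - 6*G (L(G) = -(G - 2)*18/3 = -(-2 + G)*18/3 = -(-36 + 18*G)/3 = 12 - 6*G)
w(Y) = 12 - 5*Y (w(Y) = Y + (12 - 6*Y) = 12 - 5*Y)
D(v, j) = 16 (D(v, j) = (-4)² = 16)
D(-103, w(14)) - 1*1038 = 16 - 1*1038 = 16 - 1038 = -1022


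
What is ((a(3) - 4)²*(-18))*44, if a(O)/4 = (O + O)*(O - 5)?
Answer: -2141568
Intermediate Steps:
a(O) = 8*O*(-5 + O) (a(O) = 4*((O + O)*(O - 5)) = 4*((2*O)*(-5 + O)) = 4*(2*O*(-5 + O)) = 8*O*(-5 + O))
((a(3) - 4)²*(-18))*44 = ((8*3*(-5 + 3) - 4)²*(-18))*44 = ((8*3*(-2) - 4)²*(-18))*44 = ((-48 - 4)²*(-18))*44 = ((-52)²*(-18))*44 = (2704*(-18))*44 = -48672*44 = -2141568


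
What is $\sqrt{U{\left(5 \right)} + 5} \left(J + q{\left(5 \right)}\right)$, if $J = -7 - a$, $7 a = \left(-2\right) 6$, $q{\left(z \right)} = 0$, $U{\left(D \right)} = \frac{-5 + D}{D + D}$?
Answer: $- \frac{37 \sqrt{5}}{7} \approx -11.819$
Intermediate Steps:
$U{\left(D \right)} = \frac{-5 + D}{2 D}$
$a = - \frac{12}{7}$ ($a = \frac{\left(-2\right) 6}{7} = \frac{1}{7} \left(-12\right) = - \frac{12}{7} \approx -1.7143$)
$J = - \frac{37}{7}$ ($J = -7 - - \frac{12}{7} = -7 + \frac{12}{7} = - \frac{37}{7} \approx -5.2857$)
$\sqrt{U{\left(5 \right)} + 5} \left(J + q{\left(5 \right)}\right) = \sqrt{\frac{-5 + 5}{2 \cdot 5} + 5} \left(- \frac{37}{7} + 0\right) = \sqrt{\frac{1}{2} \cdot \frac{1}{5} \cdot 0 + 5} \left(- \frac{37}{7}\right) = \sqrt{0 + 5} \left(- \frac{37}{7}\right) = \sqrt{5} \left(- \frac{37}{7}\right) = - \frac{37 \sqrt{5}}{7}$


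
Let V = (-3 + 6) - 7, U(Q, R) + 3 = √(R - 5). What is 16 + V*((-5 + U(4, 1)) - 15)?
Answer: 108 - 8*I ≈ 108.0 - 8.0*I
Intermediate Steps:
U(Q, R) = -3 + √(-5 + R) (U(Q, R) = -3 + √(R - 5) = -3 + √(-5 + R))
V = -4 (V = 3 - 7 = -4)
16 + V*((-5 + U(4, 1)) - 15) = 16 - 4*((-5 + (-3 + √(-5 + 1))) - 15) = 16 - 4*((-5 + (-3 + √(-4))) - 15) = 16 - 4*((-5 + (-3 + 2*I)) - 15) = 16 - 4*((-8 + 2*I) - 15) = 16 - 4*(-23 + 2*I) = 16 + (92 - 8*I) = 108 - 8*I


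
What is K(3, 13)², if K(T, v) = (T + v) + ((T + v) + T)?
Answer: 1225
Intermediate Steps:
K(T, v) = 2*v + 3*T (K(T, v) = (T + v) + (v + 2*T) = 2*v + 3*T)
K(3, 13)² = (2*13 + 3*3)² = (26 + 9)² = 35² = 1225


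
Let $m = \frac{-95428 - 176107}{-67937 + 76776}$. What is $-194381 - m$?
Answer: $- \frac{1717862124}{8839} \approx -1.9435 \cdot 10^{5}$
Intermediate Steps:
$m = - \frac{271535}{8839} \approx -30.72$
$-194381 - m = -194381 - - \frac{271535}{8839} = -194381 + \frac{271535}{8839} = - \frac{1717862124}{8839}$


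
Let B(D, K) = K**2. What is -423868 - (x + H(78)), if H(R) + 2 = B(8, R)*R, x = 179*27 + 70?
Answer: -903321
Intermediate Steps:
x = 4903 (x = 4833 + 70 = 4903)
H(R) = -2 + R**3 (H(R) = -2 + R**2*R = -2 + R**3)
-423868 - (x + H(78)) = -423868 - (4903 + (-2 + 78**3)) = -423868 - (4903 + (-2 + 474552)) = -423868 - (4903 + 474550) = -423868 - 1*479453 = -423868 - 479453 = -903321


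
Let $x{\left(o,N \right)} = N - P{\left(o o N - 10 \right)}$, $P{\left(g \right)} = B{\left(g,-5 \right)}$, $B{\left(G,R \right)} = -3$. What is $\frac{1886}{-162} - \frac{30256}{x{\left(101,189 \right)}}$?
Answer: $- \frac{54829}{324} \approx -169.23$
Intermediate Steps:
$P{\left(g \right)} = -3$
$x{\left(o,N \right)} = 3 + N$ ($x{\left(o,N \right)} = N - -3 = N + 3 = 3 + N$)
$\frac{1886}{-162} - \frac{30256}{x{\left(101,189 \right)}} = \frac{1886}{-162} - \frac{30256}{3 + 189} = 1886 \left(- \frac{1}{162}\right) - \frac{30256}{192} = - \frac{943}{81} - \frac{1891}{12} = - \frac{54829}{324}$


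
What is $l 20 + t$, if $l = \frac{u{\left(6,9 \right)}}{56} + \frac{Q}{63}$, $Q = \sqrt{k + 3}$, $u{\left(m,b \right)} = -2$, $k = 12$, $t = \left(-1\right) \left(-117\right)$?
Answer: $\frac{814}{7} + \frac{20 \sqrt{15}}{63} \approx 117.52$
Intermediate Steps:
$t = 117$
$Q = \sqrt{15}$ ($Q = \sqrt{12 + 3} = \sqrt{15} \approx 3.873$)
$l = - \frac{1}{28} + \frac{\sqrt{15}}{63}$ ($l = - \frac{2}{56} + \frac{\sqrt{15}}{63} = \left(-2\right) \frac{1}{56} + \sqrt{15} \cdot \frac{1}{63} = - \frac{1}{28} + \frac{\sqrt{15}}{63} \approx 0.025762$)
$l 20 + t = \left(- \frac{1}{28} + \frac{\sqrt{15}}{63}\right) 20 + 117 = \left(- \frac{5}{7} + \frac{20 \sqrt{15}}{63}\right) + 117 = \frac{814}{7} + \frac{20 \sqrt{15}}{63}$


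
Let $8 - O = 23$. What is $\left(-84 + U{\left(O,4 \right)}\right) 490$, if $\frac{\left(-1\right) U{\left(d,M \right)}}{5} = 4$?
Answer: $-50960$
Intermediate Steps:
$O = -15$ ($O = 8 - 23 = -15$)
$U{\left(d,M \right)} = -20$ ($U{\left(d,M \right)} = \left(-5\right) 4 = -20$)
$\left(-84 + U{\left(O,4 \right)}\right) 490 = \left(-84 - 20\right) 490 = \left(-104\right) 490 = -50960$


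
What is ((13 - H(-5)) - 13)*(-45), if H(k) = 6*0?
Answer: 0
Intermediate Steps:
H(k) = 0
((13 - H(-5)) - 13)*(-45) = ((13 - 1*0) - 13)*(-45) = ((13 + 0) - 13)*(-45) = (13 - 13)*(-45) = 0*(-45) = 0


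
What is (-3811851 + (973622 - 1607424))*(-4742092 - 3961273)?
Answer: 38692140722345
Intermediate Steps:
(-3811851 + (973622 - 1607424))*(-4742092 - 3961273) = (-3811851 - 633802)*(-8703365) = -4445653*(-8703365) = 38692140722345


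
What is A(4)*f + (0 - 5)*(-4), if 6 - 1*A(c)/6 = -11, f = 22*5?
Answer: 11240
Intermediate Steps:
f = 110
A(c) = 102 (A(c) = 36 - 6*(-11) = 36 + 66 = 102)
A(4)*f + (0 - 5)*(-4) = 102*110 + (0 - 5)*(-4) = 11220 - 5*(-4) = 11220 + 20 = 11240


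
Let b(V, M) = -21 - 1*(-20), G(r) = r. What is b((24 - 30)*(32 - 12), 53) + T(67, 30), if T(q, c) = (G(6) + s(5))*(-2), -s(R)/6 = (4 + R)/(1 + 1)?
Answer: 41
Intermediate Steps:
s(R) = -12 - 3*R (s(R) = -6*(4 + R)/(1 + 1) = -6*(4 + R)/2 = -6*(2 + R/2) = -12 - 3*R)
b(V, M) = -1 (b(V, M) = -21 + 20 = -1)
T(q, c) = 42 (T(q, c) = (6 + (-12 - 3*5))*(-2) = (6 + (-12 - 15))*(-2) = (6 - 27)*(-2) = -21*(-2) = 42)
b((24 - 30)*(32 - 12), 53) + T(67, 30) = -1 + 42 = 41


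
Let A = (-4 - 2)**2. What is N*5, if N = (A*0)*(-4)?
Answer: 0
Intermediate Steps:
A = 36 (A = (-6)**2 = 36)
N = 0 (N = (36*0)*(-4) = 0*(-4) = 0)
N*5 = 0*5 = 0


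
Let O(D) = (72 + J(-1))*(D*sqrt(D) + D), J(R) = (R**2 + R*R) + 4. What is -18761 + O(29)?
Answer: -16499 + 2262*sqrt(29) ≈ -4317.8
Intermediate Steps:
J(R) = 4 + 2*R**2 (J(R) = (R**2 + R**2) + 4 = 2*R**2 + 4 = 4 + 2*R**2)
O(D) = 78*D + 78*D**(3/2) (O(D) = (72 + (4 + 2*(-1)**2))*(D*sqrt(D) + D) = (72 + (4 + 2*1))*(D**(3/2) + D) = (72 + (4 + 2))*(D + D**(3/2)) = (72 + 6)*(D + D**(3/2)) = 78*(D + D**(3/2)) = 78*D + 78*D**(3/2))
-18761 + O(29) = -18761 + (78*29 + 78*29**(3/2)) = -18761 + (2262 + 78*(29*sqrt(29))) = -18761 + (2262 + 2262*sqrt(29)) = -16499 + 2262*sqrt(29)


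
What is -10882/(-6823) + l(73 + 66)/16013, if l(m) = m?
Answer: 175201863/109256699 ≈ 1.6036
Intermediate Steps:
-10882/(-6823) + l(73 + 66)/16013 = -10882/(-6823) + (73 + 66)/16013 = -10882*(-1/6823) + 139*(1/16013) = 10882/6823 + 139/16013 = 175201863/109256699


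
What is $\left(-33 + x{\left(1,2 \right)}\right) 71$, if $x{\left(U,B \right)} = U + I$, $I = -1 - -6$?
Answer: $-1917$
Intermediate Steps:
$I = 5$ ($I = -1 + 6 = 5$)
$x{\left(U,B \right)} = 5 + U$ ($x{\left(U,B \right)} = U + 5 = 5 + U$)
$\left(-33 + x{\left(1,2 \right)}\right) 71 = \left(-33 + \left(5 + 1\right)\right) 71 = \left(-33 + 6\right) 71 = \left(-27\right) 71 = -1917$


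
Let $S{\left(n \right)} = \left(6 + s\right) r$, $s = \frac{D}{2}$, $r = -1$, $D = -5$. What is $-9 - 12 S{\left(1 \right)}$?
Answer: $33$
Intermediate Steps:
$s = - \frac{5}{2} \approx -2.5$
$S{\left(n \right)} = - \frac{7}{2}$ ($S{\left(n \right)} = \left(6 - \frac{5}{2}\right) \left(-1\right) = \frac{7}{2} \left(-1\right) = - \frac{7}{2}$)
$-9 - 12 S{\left(1 \right)} = -9 - -42 = -9 + 42 = 33$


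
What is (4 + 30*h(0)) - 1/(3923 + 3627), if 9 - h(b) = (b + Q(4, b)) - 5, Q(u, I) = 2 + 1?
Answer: 2521699/7550 ≈ 334.00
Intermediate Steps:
Q(u, I) = 3
h(b) = 11 - b (h(b) = 9 - ((b + 3) - 5) = 9 - ((3 + b) - 5) = 9 - (-2 + b) = 9 + (2 - b) = 11 - b)
(4 + 30*h(0)) - 1/(3923 + 3627) = (4 + 30*(11 - 1*0)) - 1/(3923 + 3627) = (4 + 30*(11 + 0)) - 1/7550 = (4 + 30*11) - 1*1/7550 = (4 + 330) - 1/7550 = 334 - 1/7550 = 2521699/7550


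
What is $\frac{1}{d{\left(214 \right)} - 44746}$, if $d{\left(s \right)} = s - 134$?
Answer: $- \frac{1}{44666} \approx -2.2388 \cdot 10^{-5}$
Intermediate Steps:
$d{\left(s \right)} = -134 + s$ ($d{\left(s \right)} = s - 134 = -134 + s$)
$\frac{1}{d{\left(214 \right)} - 44746} = \frac{1}{\left(-134 + 214\right) - 44746} = \frac{1}{80 - 44746} = \frac{1}{-44666} = - \frac{1}{44666}$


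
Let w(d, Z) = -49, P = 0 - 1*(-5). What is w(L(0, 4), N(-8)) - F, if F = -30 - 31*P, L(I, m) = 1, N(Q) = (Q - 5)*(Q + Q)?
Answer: 136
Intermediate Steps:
P = 5 (P = 0 + 5 = 5)
N(Q) = 2*Q*(-5 + Q) (N(Q) = (-5 + Q)*(2*Q) = 2*Q*(-5 + Q))
F = -185 (F = -30 - 31*5 = -30 - 155 = -185)
w(L(0, 4), N(-8)) - F = -49 - 1*(-185) = -49 + 185 = 136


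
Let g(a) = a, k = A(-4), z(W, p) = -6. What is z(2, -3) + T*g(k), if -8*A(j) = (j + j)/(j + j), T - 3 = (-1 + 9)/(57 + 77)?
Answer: -3421/536 ≈ -6.3825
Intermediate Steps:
T = 205/67 (T = 3 + (-1 + 9)/(57 + 77) = 3 + 8/134 = 3 + 8*(1/134) = 3 + 4/67 = 205/67 ≈ 3.0597)
A(j) = -⅛ (A(j) = -(j + j)/(8*(j + j)) = -2*j/(8*(2*j)) = -2*j*1/(2*j)/8 = -⅛*1 = -⅛)
k = -⅛ ≈ -0.12500
z(2, -3) + T*g(k) = -6 + (205/67)*(-⅛) = -6 - 205/536 = -3421/536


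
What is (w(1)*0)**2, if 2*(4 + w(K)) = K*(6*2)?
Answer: 0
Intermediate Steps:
w(K) = -4 + 6*K (w(K) = -4 + (K*(6*2))/2 = -4 + (K*12)/2 = -4 + (12*K)/2 = -4 + 6*K)
(w(1)*0)**2 = ((-4 + 6*1)*0)**2 = ((-4 + 6)*0)**2 = (2*0)**2 = 0**2 = 0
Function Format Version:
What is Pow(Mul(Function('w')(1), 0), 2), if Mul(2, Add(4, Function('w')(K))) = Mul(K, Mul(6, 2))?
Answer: 0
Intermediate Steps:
Function('w')(K) = Add(-4, Mul(6, K)) (Function('w')(K) = Add(-4, Mul(Rational(1, 2), Mul(K, Mul(6, 2)))) = Add(-4, Mul(Rational(1, 2), Mul(K, 12))) = Add(-4, Mul(Rational(1, 2), Mul(12, K))) = Add(-4, Mul(6, K)))
Pow(Mul(Function('w')(1), 0), 2) = Pow(Mul(Add(-4, Mul(6, 1)), 0), 2) = Pow(Mul(Add(-4, 6), 0), 2) = Pow(Mul(2, 0), 2) = Pow(0, 2) = 0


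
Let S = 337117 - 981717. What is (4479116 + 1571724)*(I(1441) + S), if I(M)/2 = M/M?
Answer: -3900359362320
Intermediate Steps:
S = -644600
I(M) = 2 (I(M) = 2*(M/M) = 2*1 = 2)
(4479116 + 1571724)*(I(1441) + S) = (4479116 + 1571724)*(2 - 644600) = 6050840*(-644598) = -3900359362320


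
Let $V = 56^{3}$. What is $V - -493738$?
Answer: $669354$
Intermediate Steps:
$V = 175616$
$V - -493738 = 175616 - -493738 = 175616 + 493738 = 669354$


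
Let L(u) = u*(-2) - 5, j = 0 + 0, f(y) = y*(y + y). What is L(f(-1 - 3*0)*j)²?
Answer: 25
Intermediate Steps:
f(y) = 2*y² (f(y) = y*(2*y) = 2*y²)
j = 0
L(u) = -5 - 2*u (L(u) = -2*u - 5 = -5 - 2*u)
L(f(-1 - 3*0)*j)² = (-5 - 2*2*(-1 - 3*0)²*0)² = (-5 - 2*2*(-1 + 0)²*0)² = (-5 - 2*2*(-1)²*0)² = (-5 - 2*2*1*0)² = (-5 - 4*0)² = (-5 - 2*0)² = (-5 + 0)² = (-5)² = 25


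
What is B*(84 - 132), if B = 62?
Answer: -2976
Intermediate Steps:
B*(84 - 132) = 62*(84 - 132) = 62*(-48) = -2976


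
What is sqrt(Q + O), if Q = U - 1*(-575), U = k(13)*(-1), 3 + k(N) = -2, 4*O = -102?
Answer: sqrt(2218)/2 ≈ 23.548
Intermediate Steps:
O = -51/2 (O = (1/4)*(-102) = -51/2 ≈ -25.500)
k(N) = -5 (k(N) = -3 - 2 = -5)
U = 5 (U = -5*(-1) = 5)
Q = 580 (Q = 5 - 1*(-575) = 5 + 575 = 580)
sqrt(Q + O) = sqrt(580 - 51/2) = sqrt(1109/2) = sqrt(2218)/2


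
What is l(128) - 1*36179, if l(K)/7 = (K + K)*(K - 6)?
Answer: 182445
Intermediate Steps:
l(K) = 14*K*(-6 + K) (l(K) = 7*((K + K)*(K - 6)) = 7*((2*K)*(-6 + K)) = 7*(2*K*(-6 + K)) = 14*K*(-6 + K))
l(128) - 1*36179 = 14*128*(-6 + 128) - 1*36179 = 14*128*122 - 36179 = 218624 - 36179 = 182445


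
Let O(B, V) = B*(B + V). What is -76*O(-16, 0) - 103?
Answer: -19559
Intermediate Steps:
-76*O(-16, 0) - 103 = -(-1216)*(-16 + 0) - 103 = -(-1216)*(-16) - 103 = -76*256 - 103 = -19456 - 103 = -19559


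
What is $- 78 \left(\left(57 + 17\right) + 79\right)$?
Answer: $-11934$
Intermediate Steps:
$- 78 \left(\left(57 + 17\right) + 79\right) = - 78 \left(74 + 79\right) = \left(-78\right) 153 = -11934$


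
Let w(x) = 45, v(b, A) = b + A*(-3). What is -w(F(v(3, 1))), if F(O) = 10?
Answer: -45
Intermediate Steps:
v(b, A) = b - 3*A
-w(F(v(3, 1))) = -1*45 = -45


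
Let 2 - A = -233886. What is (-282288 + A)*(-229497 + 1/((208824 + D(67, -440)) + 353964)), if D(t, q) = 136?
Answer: 1563191367646700/140731 ≈ 1.1108e+10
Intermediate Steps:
A = 233888 (A = 2 - 1*(-233886) = 2 + 233886 = 233888)
(-282288 + A)*(-229497 + 1/((208824 + D(67, -440)) + 353964)) = (-282288 + 233888)*(-229497 + 1/((208824 + 136) + 353964)) = -48400*(-229497 + 1/(208960 + 353964)) = -48400*(-229497 + 1/562924) = -48400*(-129189369227/562924) = 1563191367646700/140731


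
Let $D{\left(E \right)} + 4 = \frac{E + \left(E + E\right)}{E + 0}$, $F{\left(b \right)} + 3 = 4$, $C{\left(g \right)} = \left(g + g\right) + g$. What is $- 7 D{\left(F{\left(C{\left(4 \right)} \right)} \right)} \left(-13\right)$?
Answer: $-91$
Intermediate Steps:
$C{\left(g \right)} = 3 g$ ($C{\left(g \right)} = 2 g + g = 3 g$)
$F{\left(b \right)} = 1$ ($F{\left(b \right)} = -3 + 4 = 1$)
$D{\left(E \right)} = -1$ ($D{\left(E \right)} = -4 + \frac{E + \left(E + E\right)}{E + 0} = -4 + \frac{E + 2 E}{E} = -4 + \frac{3 E}{E} = -4 + 3 = -1$)
$- 7 D{\left(F{\left(C{\left(4 \right)} \right)} \right)} \left(-13\right) = \left(-7\right) \left(-1\right) \left(-13\right) = 7 \left(-13\right) = -91$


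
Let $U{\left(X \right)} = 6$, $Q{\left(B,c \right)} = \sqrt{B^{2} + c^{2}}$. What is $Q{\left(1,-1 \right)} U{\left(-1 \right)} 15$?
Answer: $90 \sqrt{2} \approx 127.28$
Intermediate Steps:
$Q{\left(1,-1 \right)} U{\left(-1 \right)} 15 = \sqrt{1^{2} + \left(-1\right)^{2}} \cdot 6 \cdot 15 = \sqrt{1 + 1} \cdot 6 \cdot 15 = \sqrt{2} \cdot 6 \cdot 15 = 6 \sqrt{2} \cdot 15 = 90 \sqrt{2}$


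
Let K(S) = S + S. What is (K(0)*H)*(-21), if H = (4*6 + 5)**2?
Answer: 0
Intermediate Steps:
K(S) = 2*S
H = 841 (H = (24 + 5)**2 = 29**2 = 841)
(K(0)*H)*(-21) = ((2*0)*841)*(-21) = (0*841)*(-21) = 0*(-21) = 0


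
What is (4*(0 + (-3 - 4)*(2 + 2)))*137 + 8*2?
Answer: -15328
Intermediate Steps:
(4*(0 + (-3 - 4)*(2 + 2)))*137 + 8*2 = (4*(0 - 7*4))*137 + 16 = (4*(0 - 28))*137 + 16 = (4*(-28))*137 + 16 = -112*137 + 16 = -15344 + 16 = -15328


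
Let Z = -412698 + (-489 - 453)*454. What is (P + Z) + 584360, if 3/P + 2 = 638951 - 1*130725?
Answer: -43369464447/169408 ≈ -2.5601e+5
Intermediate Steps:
Z = -840366 (Z = -412698 - 942*454 = -412698 - 427668 = -840366)
P = 1/169408 (P = 3/(-2 + (638951 - 1*130725)) = 3/(-2 + (638951 - 130725)) = 3/(-2 + 508226) = 3/508224 = 3*(1/508224) = 1/169408 ≈ 5.9029e-6)
(P + Z) + 584360 = (1/169408 - 840366) + 584360 = -142364723327/169408 + 584360 = -43369464447/169408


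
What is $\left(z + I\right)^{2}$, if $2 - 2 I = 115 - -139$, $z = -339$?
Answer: $216225$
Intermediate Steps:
$I = -126$ ($I = 1 - \frac{115 - -139}{2} = 1 - \frac{115 + 139}{2} = 1 - 127 = -126$)
$\left(z + I\right)^{2} = \left(-339 - 126\right)^{2} = \left(-465\right)^{2} = 216225$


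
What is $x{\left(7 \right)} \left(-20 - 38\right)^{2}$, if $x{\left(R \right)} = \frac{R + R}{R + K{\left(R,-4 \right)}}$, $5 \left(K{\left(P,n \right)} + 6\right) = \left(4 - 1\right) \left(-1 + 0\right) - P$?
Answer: $-47096$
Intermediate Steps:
$K{\left(P,n \right)} = - \frac{33}{5} - \frac{P}{5}$ ($K{\left(P,n \right)} = -6 + \frac{\left(4 - 1\right) \left(-1 + 0\right) - P}{5} = -6 + \frac{3 \left(-1\right) - P}{5} = -6 + \frac{-3 - P}{5} = -6 - \left(\frac{3}{5} + \frac{P}{5}\right) = - \frac{33}{5} - \frac{P}{5}$)
$x{\left(R \right)} = \frac{2 R}{- \frac{33}{5} + \frac{4 R}{5}}$ ($x{\left(R \right)} = \frac{R + R}{R - \left(\frac{33}{5} + \frac{R}{5}\right)} = \frac{2 R}{- \frac{33}{5} + \frac{4 R}{5}}$)
$x{\left(7 \right)} \left(-20 - 38\right)^{2} = 10 \cdot 7 \frac{1}{-33 + 4 \cdot 7} \left(-20 - 38\right)^{2} = 10 \cdot 7 \frac{1}{-33 + 28} \left(-58\right)^{2} = 10 \cdot 7 \frac{1}{-5} \cdot 3364 = 10 \cdot 7 \left(- \frac{1}{5}\right) 3364 = \left(-14\right) 3364 = -47096$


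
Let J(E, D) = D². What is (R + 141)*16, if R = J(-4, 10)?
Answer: 3856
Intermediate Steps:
R = 100 (R = 10² = 100)
(R + 141)*16 = (100 + 141)*16 = 241*16 = 3856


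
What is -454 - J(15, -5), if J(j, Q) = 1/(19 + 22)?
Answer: -18615/41 ≈ -454.02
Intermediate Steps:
J(j, Q) = 1/41
-454 - J(15, -5) = -454 - 1*1/41 = -454 - 1/41 = -18615/41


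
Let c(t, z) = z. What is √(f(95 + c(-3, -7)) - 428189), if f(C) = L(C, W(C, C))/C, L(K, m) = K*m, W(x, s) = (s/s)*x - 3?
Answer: 2*I*√107026 ≈ 654.3*I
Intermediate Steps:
W(x, s) = -3 + x (W(x, s) = 1*x - 3 = x - 3 = -3 + x)
f(C) = -3 + C (f(C) = (C*(-3 + C))/C = -3 + C)
√(f(95 + c(-3, -7)) - 428189) = √((-3 + (95 - 7)) - 428189) = √((-3 + 88) - 428189) = √(85 - 428189) = √(-428104) = 2*I*√107026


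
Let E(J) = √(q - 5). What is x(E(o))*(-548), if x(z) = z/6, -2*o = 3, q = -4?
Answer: -274*I ≈ -274.0*I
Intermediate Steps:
o = -3/2 (o = -½*3 = -3/2 ≈ -1.5000)
E(J) = 3*I (E(J) = √(-4 - 5) = √(-9) = 3*I)
x(z) = z/6 (x(z) = z*(⅙) = z/6)
x(E(o))*(-548) = ((3*I)/6)*(-548) = (I/2)*(-548) = -274*I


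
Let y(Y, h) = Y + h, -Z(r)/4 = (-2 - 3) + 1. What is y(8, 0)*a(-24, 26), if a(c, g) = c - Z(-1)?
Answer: -320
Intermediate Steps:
Z(r) = 16 (Z(r) = -4*((-2 - 3) + 1) = -4*(-5 + 1) = -4*(-4) = 16)
a(c, g) = -16 + c (a(c, g) = c - 1*16 = c - 16 = -16 + c)
y(8, 0)*a(-24, 26) = (8 + 0)*(-16 - 24) = 8*(-40) = -320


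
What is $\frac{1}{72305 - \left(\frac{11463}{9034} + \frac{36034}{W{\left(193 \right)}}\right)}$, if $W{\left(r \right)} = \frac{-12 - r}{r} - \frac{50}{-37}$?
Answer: $- \frac{18655210}{975776697041} \approx -1.9118 \cdot 10^{-5}$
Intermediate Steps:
$W{\left(r \right)} = \frac{50}{37} + \frac{-12 - r}{r}$ ($W{\left(r \right)} = \frac{-12 - r}{r} - - \frac{50}{37} = \frac{-12 - r}{r} + \frac{50}{37} = \frac{50}{37} + \frac{-12 - r}{r}$)
$\frac{1}{72305 - \left(\frac{11463}{9034} + \frac{36034}{W{\left(193 \right)}}\right)} = \frac{1}{72305 - \left(\frac{11463}{9034} + \frac{36034}{\frac{13}{37} - \frac{12}{193}}\right)} = \frac{1}{72305 - \left(\frac{11463}{9034} + \frac{36034}{\frac{2065}{7141}}\right)} = \frac{1}{72305 - \frac{2324641656091}{18655210}} = \frac{1}{- \frac{975776697041}{18655210}} = - \frac{18655210}{975776697041}$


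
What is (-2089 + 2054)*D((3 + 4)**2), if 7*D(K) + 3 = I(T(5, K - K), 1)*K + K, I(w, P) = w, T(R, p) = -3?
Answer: 505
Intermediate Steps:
D(K) = -3/7 - 2*K/7 (D(K) = -3/7 + (-3*K + K)/7 = -3/7 + (-2*K)/7 = -3/7 - 2*K/7)
(-2089 + 2054)*D((3 + 4)**2) = (-2089 + 2054)*(-3/7 - 2*(3 + 4)**2/7) = -35*(-3/7 - 2/7*7**2) = -35*(-3/7 - 2/7*49) = -35*(-3/7 - 14) = -35*(-101/7) = 505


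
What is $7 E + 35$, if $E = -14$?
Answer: $-63$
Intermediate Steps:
$7 E + 35 = 7 \left(-14\right) + 35 = -98 + 35 = -63$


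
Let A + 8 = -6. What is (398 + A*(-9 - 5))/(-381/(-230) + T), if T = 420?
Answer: 45540/32327 ≈ 1.4087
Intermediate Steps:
A = -14 (A = -8 - 6 = -14)
(398 + A*(-9 - 5))/(-381/(-230) + T) = (398 - 14*(-9 - 5))/(-381/(-230) + 420) = (398 - 14*(-14))/(-381*(-1/230) + 420) = (398 + 196)/(381/230 + 420) = 594/(96981/230) = 594*(230/96981) = 45540/32327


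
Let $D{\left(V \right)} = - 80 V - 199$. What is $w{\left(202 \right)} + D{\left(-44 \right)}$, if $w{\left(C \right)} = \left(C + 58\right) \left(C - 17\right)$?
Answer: $51421$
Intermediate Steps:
$D{\left(V \right)} = -199 - 80 V$
$w{\left(C \right)} = \left(-17 + C\right) \left(58 + C\right)$ ($w{\left(C \right)} = \left(58 + C\right) \left(-17 + C\right) = \left(-17 + C\right) \left(58 + C\right)$)
$w{\left(202 \right)} + D{\left(-44 \right)} = \left(-986 + 202^{2} + 41 \cdot 202\right) - -3321 = \left(-986 + 40804 + 8282\right) + \left(-199 + 3520\right) = 48100 + 3321 = 51421$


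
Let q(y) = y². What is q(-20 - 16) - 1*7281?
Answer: -5985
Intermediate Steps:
q(-20 - 16) - 1*7281 = (-20 - 16)² - 1*7281 = (-36)² - 7281 = 1296 - 7281 = -5985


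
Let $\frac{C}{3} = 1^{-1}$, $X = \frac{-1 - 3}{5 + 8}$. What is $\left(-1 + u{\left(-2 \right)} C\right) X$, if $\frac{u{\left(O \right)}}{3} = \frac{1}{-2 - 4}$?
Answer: $\frac{10}{13} \approx 0.76923$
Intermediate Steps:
$u{\left(O \right)} = - \frac{1}{2}$ ($u{\left(O \right)} = \frac{3}{-2 - 4} = \frac{3}{-6} = 3 \left(- \frac{1}{6}\right) = - \frac{1}{2}$)
$X = - \frac{4}{13} \approx -0.30769$
$C = 3$ ($C = \frac{3}{1} = 3 \cdot 1 = 3$)
$\left(-1 + u{\left(-2 \right)} C\right) X = \left(-1 - \frac{3}{2}\right) \left(- \frac{4}{13}\right) = \left(- \frac{5}{2}\right) \left(- \frac{4}{13}\right) = \frac{10}{13}$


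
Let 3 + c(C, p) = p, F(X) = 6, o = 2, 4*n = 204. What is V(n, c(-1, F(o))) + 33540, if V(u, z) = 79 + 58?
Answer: 33677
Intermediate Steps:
n = 51 (n = (¼)*204 = 51)
c(C, p) = -3 + p
V(u, z) = 137
V(n, c(-1, F(o))) + 33540 = 137 + 33540 = 33677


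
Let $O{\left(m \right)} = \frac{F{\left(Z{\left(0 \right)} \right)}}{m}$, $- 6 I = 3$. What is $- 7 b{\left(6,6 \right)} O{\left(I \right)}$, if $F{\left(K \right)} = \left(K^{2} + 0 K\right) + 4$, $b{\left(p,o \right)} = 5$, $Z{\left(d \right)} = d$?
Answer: $280$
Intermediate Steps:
$I = - \frac{1}{2}$ ($I = \left(- \frac{1}{6}\right) 3 = - \frac{1}{2} \approx -0.5$)
$F{\left(K \right)} = 4 + K^{2}$ ($F{\left(K \right)} = \left(K^{2} + 0\right) + 4 = K^{2} + 4 = 4 + K^{2}$)
$O{\left(m \right)} = \frac{4}{m}$ ($O{\left(m \right)} = \frac{4 + 0^{2}}{m} = \frac{4 + 0}{m} = \frac{4}{m}$)
$- 7 b{\left(6,6 \right)} O{\left(I \right)} = \left(-7\right) 5 \frac{4}{- \frac{1}{2}} = - 35 \cdot 4 \left(-2\right) = \left(-35\right) \left(-8\right) = 280$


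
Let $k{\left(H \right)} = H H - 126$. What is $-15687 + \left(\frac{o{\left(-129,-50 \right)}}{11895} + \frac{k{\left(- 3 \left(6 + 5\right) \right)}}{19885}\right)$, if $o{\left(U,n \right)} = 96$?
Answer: $- \frac{247364353112}{15768805} \approx -15687.0$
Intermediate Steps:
$k{\left(H \right)} = -126 + H^{2}$ ($k{\left(H \right)} = H^{2} - 126 = -126 + H^{2}$)
$-15687 + \left(\frac{o{\left(-129,-50 \right)}}{11895} + \frac{k{\left(- 3 \left(6 + 5\right) \right)}}{19885}\right) = -15687 + \left(\frac{96}{11895} + \frac{-126 + \left(- 3 \left(6 + 5\right)\right)^{2}}{19885}\right) = -15687 + \left(96 \cdot \frac{1}{11895} + \left(-126 + \left(\left(-3\right) 11\right)^{2}\right) \frac{1}{19885}\right) = -15687 + \left(\frac{32}{3965} + \left(-126 + \left(-33\right)^{2}\right) \frac{1}{19885}\right) = -15687 + \left(\frac{32}{3965} + \left(-126 + 1089\right) \frac{1}{19885}\right) = -15687 + \left(\frac{32}{3965} + 963 \cdot \frac{1}{19885}\right) = -15687 + \left(\frac{32}{3965} + \frac{963}{19885}\right) = -15687 + \frac{890923}{15768805} = - \frac{247364353112}{15768805}$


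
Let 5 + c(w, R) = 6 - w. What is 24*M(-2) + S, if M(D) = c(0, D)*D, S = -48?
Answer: -96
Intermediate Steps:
c(w, R) = 1 - w (c(w, R) = -5 + (6 - w) = 1 - w)
M(D) = D (M(D) = (1 - 1*0)*D = (1 + 0)*D = 1*D = D)
24*M(-2) + S = 24*(-2) - 48 = -48 - 48 = -96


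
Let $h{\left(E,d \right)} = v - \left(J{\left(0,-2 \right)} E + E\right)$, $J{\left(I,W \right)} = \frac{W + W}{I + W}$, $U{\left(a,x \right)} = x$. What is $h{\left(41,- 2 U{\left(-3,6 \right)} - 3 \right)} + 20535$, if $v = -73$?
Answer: $20339$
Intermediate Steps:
$J{\left(I,W \right)} = \frac{2 W}{I + W}$
$h{\left(E,d \right)} = -73 - 3 E$ ($h{\left(E,d \right)} = -73 - \left(2 \left(-2\right) \frac{1}{0 - 2} E + E\right) = -73 - \left(2 \left(-2\right) \frac{1}{-2} E + E\right) = -73 - \left(2 \left(-2\right) \left(- \frac{1}{2}\right) E + E\right) = -73 - \left(2 E + E\right) = -73 - 3 E$)
$h{\left(41,- 2 U{\left(-3,6 \right)} - 3 \right)} + 20535 = \left(-73 - 123\right) + 20535 = -196 + 20535 = 20339$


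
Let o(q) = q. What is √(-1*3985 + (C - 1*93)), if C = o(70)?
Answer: 2*I*√1002 ≈ 63.309*I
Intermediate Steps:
C = 70
√(-1*3985 + (C - 1*93)) = √(-1*3985 + (70 - 1*93)) = √(-3985 + (70 - 93)) = √(-3985 - 23) = √(-4008) = 2*I*√1002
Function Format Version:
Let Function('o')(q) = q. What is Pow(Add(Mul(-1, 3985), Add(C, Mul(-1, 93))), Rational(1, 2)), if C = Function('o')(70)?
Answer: Mul(2, I, Pow(1002, Rational(1, 2))) ≈ Mul(63.309, I)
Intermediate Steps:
C = 70
Pow(Add(Mul(-1, 3985), Add(C, Mul(-1, 93))), Rational(1, 2)) = Pow(Add(Mul(-1, 3985), Add(70, Mul(-1, 93))), Rational(1, 2)) = Pow(Add(-3985, Add(70, -93)), Rational(1, 2)) = Pow(Add(-3985, -23), Rational(1, 2)) = Pow(-4008, Rational(1, 2)) = Mul(2, I, Pow(1002, Rational(1, 2)))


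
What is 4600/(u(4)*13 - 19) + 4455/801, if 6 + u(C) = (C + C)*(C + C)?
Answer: 154645/13083 ≈ 11.820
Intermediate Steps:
u(C) = -6 + 4*C² (u(C) = -6 + (C + C)*(C + C) = -6 + (2*C)*(2*C) = -6 + 4*C²)
4600/(u(4)*13 - 19) + 4455/801 = 4600/((-6 + 4*4²)*13 - 19) + 4455/801 = 4600/((-6 + 4*16)*13 - 19) + 4455*(1/801) = 4600/((-6 + 64)*13 - 19) + 495/89 = 4600/(58*13 - 19) + 495/89 = 4600/(754 - 19) + 495/89 = 4600/735 + 495/89 = 4600*(1/735) + 495/89 = 920/147 + 495/89 = 154645/13083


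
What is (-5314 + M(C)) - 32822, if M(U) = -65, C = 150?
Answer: -38201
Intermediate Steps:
(-5314 + M(C)) - 32822 = (-5314 - 65) - 32822 = -5379 - 32822 = -38201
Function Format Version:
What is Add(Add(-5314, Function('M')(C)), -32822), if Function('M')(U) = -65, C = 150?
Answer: -38201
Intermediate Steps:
Add(Add(-5314, Function('M')(C)), -32822) = Add(Add(-5314, -65), -32822) = Add(-5379, -32822) = -38201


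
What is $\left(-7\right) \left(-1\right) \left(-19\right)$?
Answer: $-133$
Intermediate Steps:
$\left(-7\right) \left(-1\right) \left(-19\right) = 7 \left(-19\right) = -133$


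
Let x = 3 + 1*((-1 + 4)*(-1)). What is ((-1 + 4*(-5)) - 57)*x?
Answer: 0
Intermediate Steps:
x = 0 (x = 3 + 1*(3*(-1)) = 3 + 1*(-3) = 3 - 3 = 0)
((-1 + 4*(-5)) - 57)*x = ((-1 + 4*(-5)) - 57)*0 = ((-1 - 20) - 57)*0 = (-21 - 57)*0 = -78*0 = 0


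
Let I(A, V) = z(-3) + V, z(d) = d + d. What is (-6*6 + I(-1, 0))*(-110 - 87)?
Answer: 8274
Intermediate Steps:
z(d) = 2*d
I(A, V) = -6 + V (I(A, V) = 2*(-3) + V = -6 + V)
(-6*6 + I(-1, 0))*(-110 - 87) = (-6*6 + (-6 + 0))*(-110 - 87) = (-36 - 6)*(-197) = -42*(-197) = 8274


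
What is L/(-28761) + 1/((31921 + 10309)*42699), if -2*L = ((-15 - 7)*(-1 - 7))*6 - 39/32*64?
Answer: 293918149097/17287074867990 ≈ 0.017002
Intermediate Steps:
L = -489 (L = -(((-15 - 7)*(-1 - 7))*6 - 39/32*64)/2 = -(-22*(-8)*6 - 39*1/32*64)/2 = -(176*6 - 39/32*64)/2 = -(1056 - 78)/2 = -½*978 = -489)
L/(-28761) + 1/((31921 + 10309)*42699) = -489/(-28761) + 1/((31921 + 10309)*42699) = -489*(-1/28761) + (1/42699)/42230 = 163/9587 + (1/42230)*(1/42699) = 163/9587 + 1/1803178770 = 293918149097/17287074867990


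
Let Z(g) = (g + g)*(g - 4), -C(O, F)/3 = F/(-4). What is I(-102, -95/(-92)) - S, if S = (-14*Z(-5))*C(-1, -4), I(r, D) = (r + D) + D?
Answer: -178477/46 ≈ -3879.9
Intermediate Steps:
C(O, F) = 3*F/4 (C(O, F) = -3*F/(-4) = -3*F*(-1)/4 = -(-3)*F/4 = 3*F/4)
Z(g) = 2*g*(-4 + g) (Z(g) = (2*g)*(-4 + g) = 2*g*(-4 + g))
I(r, D) = r + 2*D (I(r, D) = (D + r) + D = r + 2*D)
S = 3780 (S = (-28*(-5)*(-4 - 5))*((3/4)*(-4)) = -28*(-5)*(-9)*(-3) = -14*90*(-3) = -1260*(-3) = 3780)
I(-102, -95/(-92)) - S = (-102 + 2*(-95/(-92))) - 1*3780 = (-102 + 2*(-95*(-1/92))) - 3780 = (-102 + 2*(95/92)) - 3780 = (-102 + 95/46) - 3780 = -4597/46 - 3780 = -178477/46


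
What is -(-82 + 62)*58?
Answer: 1160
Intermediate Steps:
-(-82 + 62)*58 = -(-20)*58 = -1*(-1160) = 1160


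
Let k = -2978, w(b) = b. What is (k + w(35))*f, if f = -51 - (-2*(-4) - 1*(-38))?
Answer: 285471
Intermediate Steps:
f = -97 (f = -51 - (8 + 38) = -51 - 1*46 = -51 - 46 = -97)
(k + w(35))*f = (-2978 + 35)*(-97) = -2943*(-97) = 285471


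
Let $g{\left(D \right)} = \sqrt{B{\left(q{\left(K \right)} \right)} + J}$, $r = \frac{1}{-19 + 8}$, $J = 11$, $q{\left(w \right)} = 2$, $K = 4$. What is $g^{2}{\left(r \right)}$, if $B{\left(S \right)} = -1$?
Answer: $10$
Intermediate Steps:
$r = - \frac{1}{11}$ ($r = \frac{1}{-11} = - \frac{1}{11} \approx -0.090909$)
$g{\left(D \right)} = \sqrt{10}$ ($g{\left(D \right)} = \sqrt{-1 + 11} = \sqrt{10}$)
$g^{2}{\left(r \right)} = \left(\sqrt{10}\right)^{2} = 10$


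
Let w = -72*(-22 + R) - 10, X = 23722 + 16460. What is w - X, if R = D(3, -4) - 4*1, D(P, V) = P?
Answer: -38536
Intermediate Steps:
R = -1 (R = 3 - 4*1 = 3 - 4 = -1)
X = 40182
w = 1646 (w = -72*(-22 - 1) - 10 = -72*(-23) - 10 = 1656 - 10 = 1646)
w - X = 1646 - 1*40182 = 1646 - 40182 = -38536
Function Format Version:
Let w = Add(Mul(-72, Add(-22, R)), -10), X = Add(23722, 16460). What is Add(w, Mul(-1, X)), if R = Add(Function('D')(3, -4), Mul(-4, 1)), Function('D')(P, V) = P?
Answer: -38536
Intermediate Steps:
R = -1 (R = Add(3, Mul(-4, 1)) = Add(3, -4) = -1)
X = 40182
w = 1646 (w = Add(Mul(-72, Add(-22, -1)), -10) = Add(Mul(-72, -23), -10) = Add(1656, -10) = 1646)
Add(w, Mul(-1, X)) = Add(1646, Mul(-1, 40182)) = Add(1646, -40182) = -38536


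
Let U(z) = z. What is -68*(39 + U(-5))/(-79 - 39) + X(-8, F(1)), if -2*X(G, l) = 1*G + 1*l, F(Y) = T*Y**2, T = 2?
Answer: 1333/59 ≈ 22.593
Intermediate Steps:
F(Y) = 2*Y**2
X(G, l) = -G/2 - l/2 (X(G, l) = -(1*G + 1*l)/2 = -(G + l)/2 = -G/2 - l/2)
-68*(39 + U(-5))/(-79 - 39) + X(-8, F(1)) = -68*(39 - 5)/(-79 - 39) + (-1/2*(-8) - 1**2) = -2312/(-118) + (4 - 1) = -2312*(-1)/118 + (4 - 1/2*2) = -68*(-17/59) + (4 - 1) = 1156/59 + 3 = 1333/59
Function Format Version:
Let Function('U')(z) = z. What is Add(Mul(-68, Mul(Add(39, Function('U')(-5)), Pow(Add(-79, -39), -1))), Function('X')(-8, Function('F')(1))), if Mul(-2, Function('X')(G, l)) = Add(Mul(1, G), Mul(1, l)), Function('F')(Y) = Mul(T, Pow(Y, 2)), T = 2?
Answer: Rational(1333, 59) ≈ 22.593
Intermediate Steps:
Function('F')(Y) = Mul(2, Pow(Y, 2))
Function('X')(G, l) = Add(Mul(Rational(-1, 2), G), Mul(Rational(-1, 2), l)) (Function('X')(G, l) = Mul(Rational(-1, 2), Add(Mul(1, G), Mul(1, l))) = Mul(Rational(-1, 2), Add(G, l)) = Add(Mul(Rational(-1, 2), G), Mul(Rational(-1, 2), l)))
Add(Mul(-68, Mul(Add(39, Function('U')(-5)), Pow(Add(-79, -39), -1))), Function('X')(-8, Function('F')(1))) = Add(Mul(-68, Mul(Add(39, -5), Pow(Add(-79, -39), -1))), Add(Mul(Rational(-1, 2), -8), Mul(Rational(-1, 2), Mul(2, Pow(1, 2))))) = Add(Mul(-68, Mul(34, Pow(-118, -1))), Add(4, Mul(Rational(-1, 2), Mul(2, 1)))) = Add(Mul(-68, Mul(34, Rational(-1, 118))), Add(4, Mul(Rational(-1, 2), 2))) = Add(Mul(-68, Rational(-17, 59)), Add(4, -1)) = Add(Rational(1156, 59), 3) = Rational(1333, 59)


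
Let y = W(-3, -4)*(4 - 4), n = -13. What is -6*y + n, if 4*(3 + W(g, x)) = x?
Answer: -13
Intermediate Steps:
W(g, x) = -3 + x/4
y = 0 (y = (-3 + (¼)*(-4))*(4 - 4) = (-3 - 1)*0 = -4*0 = 0)
-6*y + n = -6*0 - 13 = 0 - 13 = -13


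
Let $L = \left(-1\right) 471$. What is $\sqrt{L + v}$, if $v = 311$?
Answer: $4 i \sqrt{10} \approx 12.649 i$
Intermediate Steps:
$L = -471$
$\sqrt{L + v} = \sqrt{-471 + 311} = \sqrt{-160} = 4 i \sqrt{10}$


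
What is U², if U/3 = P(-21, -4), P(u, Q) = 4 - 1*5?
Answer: 9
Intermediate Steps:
P(u, Q) = -1 (P(u, Q) = 4 - 5 = -1)
U = -3 (U = 3*(-1) = -3)
U² = (-3)² = 9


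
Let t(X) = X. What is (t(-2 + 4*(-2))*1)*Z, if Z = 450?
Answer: -4500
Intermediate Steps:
(t(-2 + 4*(-2))*1)*Z = ((-2 + 4*(-2))*1)*450 = ((-2 - 8)*1)*450 = -10*1*450 = -10*450 = -4500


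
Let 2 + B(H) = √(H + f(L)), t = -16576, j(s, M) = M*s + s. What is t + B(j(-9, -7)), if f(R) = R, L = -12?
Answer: -16578 + √42 ≈ -16572.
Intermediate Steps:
j(s, M) = s + M*s
B(H) = -2 + √(-12 + H) (B(H) = -2 + √(H - 12) = -2 + √(-12 + H))
t + B(j(-9, -7)) = -16576 + (-2 + √(-12 - 9*(1 - 7))) = -16576 + (-2 + √(-12 - 9*(-6))) = -16576 + (-2 + √(-12 + 54)) = -16576 + (-2 + √42) = -16578 + √42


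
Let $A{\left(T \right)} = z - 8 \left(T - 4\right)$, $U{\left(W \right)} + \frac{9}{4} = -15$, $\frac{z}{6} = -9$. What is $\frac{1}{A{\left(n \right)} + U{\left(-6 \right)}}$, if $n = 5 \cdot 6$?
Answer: $- \frac{4}{1117} \approx -0.003581$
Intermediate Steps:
$z = -54$ ($z = 6 \left(-9\right) = -54$)
$n = 30$
$U{\left(W \right)} = - \frac{69}{4}$ ($U{\left(W \right)} = - \frac{9}{4} - 15 = - \frac{69}{4}$)
$A{\left(T \right)} = -22 - 8 T$ ($A{\left(T \right)} = -54 - 8 \left(T - 4\right) = -54 - 8 \left(-4 + T\right) = -54 - \left(-32 + 8 T\right) = -22 - 8 T$)
$\frac{1}{A{\left(n \right)} + U{\left(-6 \right)}} = \frac{1}{\left(-22 - 240\right) - \frac{69}{4}} = \frac{1}{-262 - \frac{69}{4}} = \frac{1}{- \frac{1117}{4}} = - \frac{4}{1117}$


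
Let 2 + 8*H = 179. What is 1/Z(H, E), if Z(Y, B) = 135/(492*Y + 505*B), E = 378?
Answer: 44839/30 ≈ 1494.6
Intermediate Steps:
H = 177/8 (H = -1/4 + (1/8)*179 = -1/4 + 179/8 = 177/8 ≈ 22.125)
1/Z(H, E) = 1/(135/(492*(177/8) + 505*378)) = 1/(135/(21771/2 + 190890)) = 1/(135/(403551/2)) = 1/(135*(2/403551)) = 1/(30/44839) = 44839/30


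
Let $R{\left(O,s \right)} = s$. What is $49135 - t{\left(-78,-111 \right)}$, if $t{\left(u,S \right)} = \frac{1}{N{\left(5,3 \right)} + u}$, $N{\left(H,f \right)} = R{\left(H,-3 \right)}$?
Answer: $\frac{3979936}{81} \approx 49135.0$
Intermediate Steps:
$N{\left(H,f \right)} = -3$
$t{\left(u,S \right)} = \frac{1}{-3 + u}$
$49135 - t{\left(-78,-111 \right)} = 49135 - \frac{1}{-3 - 78} = 49135 - \frac{1}{-81} = 49135 - - \frac{1}{81} = 49135 + \frac{1}{81} = \frac{3979936}{81}$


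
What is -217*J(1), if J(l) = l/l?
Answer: -217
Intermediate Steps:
J(l) = 1
-217*J(1) = -217*1 = -217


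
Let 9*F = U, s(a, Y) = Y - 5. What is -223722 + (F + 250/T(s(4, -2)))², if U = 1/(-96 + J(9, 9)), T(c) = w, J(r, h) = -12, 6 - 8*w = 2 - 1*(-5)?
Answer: 3567770921953/944784 ≈ 3.7763e+6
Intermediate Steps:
s(a, Y) = -5 + Y
w = -⅛ (w = ¾ - (2 - 1*(-5))/8 = ¾ - (2 + 5)/8 = ¾ - ⅛*7 = ¾ - 7/8 = -⅛ ≈ -0.12500)
T(c) = -⅛
U = -1/108 (U = 1/(-96 - 12) = 1/(-108) = -1/108 ≈ -0.0092593)
F = -1/972 (F = (⅑)*(-1/108) = -1/972 ≈ -0.0010288)
-223722 + (F + 250/T(s(4, -2)))² = -223722 + (-1/972 + 250/(-⅛))² = -223722 + (-1/972 + 250*(-8))² = -223722 + (-1/972 - 2000)² = -223722 + (-1944001/972)² = -223722 + 3779139888001/944784 = 3567770921953/944784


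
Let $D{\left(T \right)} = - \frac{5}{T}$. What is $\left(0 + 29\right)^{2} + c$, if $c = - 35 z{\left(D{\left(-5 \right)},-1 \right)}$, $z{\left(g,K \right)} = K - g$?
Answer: $911$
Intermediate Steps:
$c = 70$ ($c = - 35 \left(-1 - - \frac{5}{-5}\right) = - 35 \left(-1 - \left(-5\right) \left(- \frac{1}{5}\right)\right) = - 35 \left(-1 - 1\right) = \left(-35\right) \left(-2\right) = 70$)
$\left(0 + 29\right)^{2} + c = \left(0 + 29\right)^{2} + 70 = 29^{2} + 70 = 841 + 70 = 911$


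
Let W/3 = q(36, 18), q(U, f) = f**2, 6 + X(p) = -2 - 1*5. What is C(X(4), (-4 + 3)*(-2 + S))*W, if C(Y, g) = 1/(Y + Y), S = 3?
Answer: -486/13 ≈ -37.385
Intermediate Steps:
X(p) = -13 (X(p) = -6 + (-2 - 1*5) = -6 + (-2 - 5) = -6 - 7 = -13)
W = 972 (W = 3*18**2 = 3*324 = 972)
C(Y, g) = 1/(2*Y)
C(X(4), (-4 + 3)*(-2 + S))*W = ((1/2)/(-13))*972 = ((1/2)*(-1/13))*972 = -1/26*972 = -486/13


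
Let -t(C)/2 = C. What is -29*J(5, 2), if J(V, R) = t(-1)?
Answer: -58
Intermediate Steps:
t(C) = -2*C
J(V, R) = 2 (J(V, R) = -2*(-1) = 2)
-29*J(5, 2) = -29*2 = -58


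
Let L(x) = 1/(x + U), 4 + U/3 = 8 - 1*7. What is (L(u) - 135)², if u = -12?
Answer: 8042896/441 ≈ 18238.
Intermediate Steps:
U = -9 (U = -12 + 3*(8 - 1*7) = -12 + 3*(8 - 7) = -12 + 3*1 = -12 + 3 = -9)
L(x) = 1/(-9 + x) (L(x) = 1/(x - 9) = 1/(-9 + x))
(L(u) - 135)² = (1/(-9 - 12) - 135)² = (1/(-21) - 135)² = (-1/21 - 135)² = (-2836/21)² = 8042896/441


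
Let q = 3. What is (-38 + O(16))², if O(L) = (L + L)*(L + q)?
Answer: 324900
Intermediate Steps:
O(L) = 2*L*(3 + L) (O(L) = (L + L)*(L + 3) = (2*L)*(3 + L) = 2*L*(3 + L))
(-38 + O(16))² = (-38 + 2*16*(3 + 16))² = (-38 + 2*16*19)² = (-38 + 608)² = 570² = 324900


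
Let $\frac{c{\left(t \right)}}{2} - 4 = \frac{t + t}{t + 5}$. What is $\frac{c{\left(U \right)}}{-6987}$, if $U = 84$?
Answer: $- \frac{1048}{621843} \approx -0.0016853$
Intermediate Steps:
$c{\left(t \right)} = 8 + \frac{4 t}{5 + t}$ ($c{\left(t \right)} = 8 + 2 \frac{t + t}{t + 5} = 8 + 2 \frac{2 t}{5 + t} = 8 + \frac{4 t}{5 + t}$)
$\frac{c{\left(U \right)}}{-6987} = \frac{4 \frac{1}{5 + 84} \left(10 + 3 \cdot 84\right)}{-6987} = \frac{4 \left(10 + 252\right)}{89} \left(- \frac{1}{6987}\right) = 4 \cdot \frac{1}{89} \cdot 262 \left(- \frac{1}{6987}\right) = \frac{1048}{89} \left(- \frac{1}{6987}\right) = - \frac{1048}{621843}$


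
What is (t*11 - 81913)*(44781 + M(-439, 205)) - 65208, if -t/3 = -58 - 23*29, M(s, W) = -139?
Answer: -2588765504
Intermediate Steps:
t = 2175 (t = -3*(-58 - 23*29) = -3*(-58 - 667) = -3*(-725) = 2175)
(t*11 - 81913)*(44781 + M(-439, 205)) - 65208 = (2175*11 - 81913)*(44781 - 139) - 65208 = (23925 - 81913)*44642 - 65208 = -57988*44642 - 65208 = -2588700296 - 65208 = -2588765504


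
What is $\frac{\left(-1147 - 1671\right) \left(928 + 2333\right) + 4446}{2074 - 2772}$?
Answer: $\frac{4592526}{349} \approx 13159.0$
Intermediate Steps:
$\frac{\left(-1147 - 1671\right) \left(928 + 2333\right) + 4446}{2074 - 2772} = \frac{\left(-2818\right) 3261 + 4446}{-698} = \left(-9189498 + 4446\right) \left(- \frac{1}{698}\right) = \left(-9185052\right) \left(- \frac{1}{698}\right) = \frac{4592526}{349}$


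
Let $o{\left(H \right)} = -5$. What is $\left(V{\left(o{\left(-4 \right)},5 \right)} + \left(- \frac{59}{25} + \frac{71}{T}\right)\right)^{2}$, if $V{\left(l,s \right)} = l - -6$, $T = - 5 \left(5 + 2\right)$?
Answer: $\frac{351649}{30625} \approx 11.482$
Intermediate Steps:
$T = -35$ ($T = \left(-5\right) 7 = -35$)
$V{\left(l,s \right)} = 6 + l$ ($V{\left(l,s \right)} = l + 6 = 6 + l$)
$\left(V{\left(o{\left(-4 \right)},5 \right)} + \left(- \frac{59}{25} + \frac{71}{T}\right)\right)^{2} = \left(\left(6 - 5\right) + \left(- \frac{59}{25} + \frac{71}{-35}\right)\right)^{2} = \left(1 + \left(\left(-59\right) \frac{1}{25} + 71 \left(- \frac{1}{35}\right)\right)\right)^{2} = \left(1 - \frac{768}{175}\right)^{2} = \left(- \frac{593}{175}\right)^{2} = \frac{351649}{30625}$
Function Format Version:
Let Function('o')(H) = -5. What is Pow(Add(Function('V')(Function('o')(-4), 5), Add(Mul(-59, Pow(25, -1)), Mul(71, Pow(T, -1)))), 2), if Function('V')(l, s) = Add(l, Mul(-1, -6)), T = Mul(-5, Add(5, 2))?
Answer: Rational(351649, 30625) ≈ 11.482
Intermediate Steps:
T = -35 (T = Mul(-5, 7) = -35)
Function('V')(l, s) = Add(6, l) (Function('V')(l, s) = Add(l, 6) = Add(6, l))
Pow(Add(Function('V')(Function('o')(-4), 5), Add(Mul(-59, Pow(25, -1)), Mul(71, Pow(T, -1)))), 2) = Pow(Add(Add(6, -5), Add(Mul(-59, Pow(25, -1)), Mul(71, Pow(-35, -1)))), 2) = Pow(Add(1, Add(Mul(-59, Rational(1, 25)), Mul(71, Rational(-1, 35)))), 2) = Pow(Add(1, Add(Rational(-59, 25), Rational(-71, 35))), 2) = Pow(Add(1, Rational(-768, 175)), 2) = Pow(Rational(-593, 175), 2) = Rational(351649, 30625)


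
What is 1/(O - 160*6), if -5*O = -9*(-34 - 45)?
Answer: -5/5511 ≈ -0.00090728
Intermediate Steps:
O = -711/5 (O = -(-9)*(-34 - 45)/5 = -(-9)*(-79)/5 = -⅕*711 = -711/5 ≈ -142.20)
1/(O - 160*6) = 1/(-711/5 - 160*6) = 1/(-711/5 - 960) = 1/(-5511/5) = -5/5511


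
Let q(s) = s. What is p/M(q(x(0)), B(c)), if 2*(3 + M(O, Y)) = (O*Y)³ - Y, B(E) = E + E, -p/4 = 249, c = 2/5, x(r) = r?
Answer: 4980/17 ≈ 292.94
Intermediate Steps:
c = ⅖ (c = 2*(⅕) = ⅖ ≈ 0.40000)
p = -996 (p = -4*249 = -996)
B(E) = 2*E
M(O, Y) = -3 - Y/2 + O³*Y³/2 (M(O, Y) = -3 + ((O*Y)³ - Y)/2 = -3 + (O³*Y³ - Y)/2 = -3 + (-Y + O³*Y³)/2 = -3 + (-Y/2 + O³*Y³/2) = -3 - Y/2 + O³*Y³/2)
p/M(q(x(0)), B(c)) = -996/(-3 - 2/5 + (½)*0³*(2*(⅖))³) = -996/(-3 - ½*⅘ + (½)*0*(⅘)³) = -996/(-3 - ⅖ + (½)*0*(64/125)) = -996/(-3 - ⅖ + 0) = -996/(-17/5) = -996*(-5/17) = 4980/17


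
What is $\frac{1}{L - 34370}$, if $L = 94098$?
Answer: $\frac{1}{59728} \approx 1.6743 \cdot 10^{-5}$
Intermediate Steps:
$\frac{1}{L - 34370} = \frac{1}{94098 - 34370} = \frac{1}{59728}$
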